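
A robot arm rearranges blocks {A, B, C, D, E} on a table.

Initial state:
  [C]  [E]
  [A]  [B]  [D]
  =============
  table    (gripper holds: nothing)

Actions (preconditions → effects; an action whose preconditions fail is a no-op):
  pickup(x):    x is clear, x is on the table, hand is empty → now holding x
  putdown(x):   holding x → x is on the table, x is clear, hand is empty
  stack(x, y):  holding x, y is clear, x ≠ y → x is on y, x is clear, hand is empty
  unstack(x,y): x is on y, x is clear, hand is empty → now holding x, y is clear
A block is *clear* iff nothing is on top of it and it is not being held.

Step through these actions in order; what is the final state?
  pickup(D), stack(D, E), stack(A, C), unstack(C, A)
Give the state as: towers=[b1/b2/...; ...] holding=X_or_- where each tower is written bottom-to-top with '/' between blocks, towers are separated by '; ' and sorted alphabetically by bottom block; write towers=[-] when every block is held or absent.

towers=[A; B/E/D] holding=C

step 1 (pickup(D)): towers=[A/C; B/E] holding=D
step 2 (stack(D, E)): towers=[A/C; B/E/D] holding=-
step 3 (stack(A, C)) [no-op]: towers=[A/C; B/E/D] holding=-
step 4 (unstack(C, A)): towers=[A; B/E/D] holding=C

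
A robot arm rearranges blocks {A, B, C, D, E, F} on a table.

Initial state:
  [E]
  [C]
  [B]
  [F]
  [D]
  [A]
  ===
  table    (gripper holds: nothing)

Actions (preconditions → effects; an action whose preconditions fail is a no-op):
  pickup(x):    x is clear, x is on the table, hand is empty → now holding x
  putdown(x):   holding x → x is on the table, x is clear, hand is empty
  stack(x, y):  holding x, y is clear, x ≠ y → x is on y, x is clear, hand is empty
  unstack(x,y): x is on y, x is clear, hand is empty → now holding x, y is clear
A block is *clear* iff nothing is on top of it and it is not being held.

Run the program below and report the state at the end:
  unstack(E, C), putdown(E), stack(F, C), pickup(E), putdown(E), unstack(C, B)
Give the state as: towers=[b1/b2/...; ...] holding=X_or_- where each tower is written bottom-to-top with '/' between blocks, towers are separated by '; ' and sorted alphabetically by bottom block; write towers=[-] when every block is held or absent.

step 1 (unstack(E, C)): towers=[A/D/F/B/C] holding=E
step 2 (putdown(E)): towers=[A/D/F/B/C; E] holding=-
step 3 (stack(F, C)) [no-op]: towers=[A/D/F/B/C; E] holding=-
step 4 (pickup(E)): towers=[A/D/F/B/C] holding=E
step 5 (putdown(E)): towers=[A/D/F/B/C; E] holding=-
step 6 (unstack(C, B)): towers=[A/D/F/B; E] holding=C

towers=[A/D/F/B; E] holding=C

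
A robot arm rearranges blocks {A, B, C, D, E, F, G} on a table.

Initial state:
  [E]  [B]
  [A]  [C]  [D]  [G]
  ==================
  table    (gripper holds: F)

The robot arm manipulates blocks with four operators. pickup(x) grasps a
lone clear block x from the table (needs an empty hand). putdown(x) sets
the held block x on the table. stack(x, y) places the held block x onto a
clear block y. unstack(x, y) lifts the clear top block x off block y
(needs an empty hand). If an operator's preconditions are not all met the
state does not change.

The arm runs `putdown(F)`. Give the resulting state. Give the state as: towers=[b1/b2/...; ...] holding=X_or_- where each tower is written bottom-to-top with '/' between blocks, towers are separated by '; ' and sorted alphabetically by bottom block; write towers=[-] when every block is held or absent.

towers=[A/E; C/B; D; F; G] holding=-

before: towers=[A/E; C/B; D; G] holding=F
pre[putdown(F)]: holding(F) ok
all met → apply putdown(F)
after:  towers=[A/E; C/B; D; F; G] holding=-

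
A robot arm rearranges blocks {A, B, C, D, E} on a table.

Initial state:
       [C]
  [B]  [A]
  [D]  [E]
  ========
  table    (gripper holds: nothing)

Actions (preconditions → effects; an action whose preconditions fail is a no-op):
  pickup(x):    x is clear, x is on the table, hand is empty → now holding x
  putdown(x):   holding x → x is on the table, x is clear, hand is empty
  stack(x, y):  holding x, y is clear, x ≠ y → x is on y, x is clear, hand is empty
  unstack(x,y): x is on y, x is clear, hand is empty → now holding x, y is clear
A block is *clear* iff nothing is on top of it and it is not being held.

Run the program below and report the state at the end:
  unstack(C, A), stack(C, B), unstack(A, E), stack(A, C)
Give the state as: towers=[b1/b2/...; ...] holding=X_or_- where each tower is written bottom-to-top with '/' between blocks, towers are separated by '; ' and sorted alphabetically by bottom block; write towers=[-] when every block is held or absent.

towers=[D/B/C/A; E] holding=-

step 1 (unstack(C, A)): towers=[D/B; E/A] holding=C
step 2 (stack(C, B)): towers=[D/B/C; E/A] holding=-
step 3 (unstack(A, E)): towers=[D/B/C; E] holding=A
step 4 (stack(A, C)): towers=[D/B/C/A; E] holding=-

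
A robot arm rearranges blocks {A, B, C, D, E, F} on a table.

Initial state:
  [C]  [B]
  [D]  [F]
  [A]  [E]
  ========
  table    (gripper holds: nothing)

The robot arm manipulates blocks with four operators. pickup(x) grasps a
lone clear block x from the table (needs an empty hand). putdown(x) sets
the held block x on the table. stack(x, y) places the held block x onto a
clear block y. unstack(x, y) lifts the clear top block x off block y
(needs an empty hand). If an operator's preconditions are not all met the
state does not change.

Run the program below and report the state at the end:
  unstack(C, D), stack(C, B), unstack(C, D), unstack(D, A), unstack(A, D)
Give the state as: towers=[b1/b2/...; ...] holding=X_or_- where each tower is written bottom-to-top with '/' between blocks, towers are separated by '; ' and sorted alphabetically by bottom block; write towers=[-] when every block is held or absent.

step 1 (unstack(C, D)): towers=[A/D; E/F/B] holding=C
step 2 (stack(C, B)): towers=[A/D; E/F/B/C] holding=-
step 3 (unstack(C, D)) [no-op]: towers=[A/D; E/F/B/C] holding=-
step 4 (unstack(D, A)): towers=[A; E/F/B/C] holding=D
step 5 (unstack(A, D)) [no-op]: towers=[A; E/F/B/C] holding=D

towers=[A; E/F/B/C] holding=D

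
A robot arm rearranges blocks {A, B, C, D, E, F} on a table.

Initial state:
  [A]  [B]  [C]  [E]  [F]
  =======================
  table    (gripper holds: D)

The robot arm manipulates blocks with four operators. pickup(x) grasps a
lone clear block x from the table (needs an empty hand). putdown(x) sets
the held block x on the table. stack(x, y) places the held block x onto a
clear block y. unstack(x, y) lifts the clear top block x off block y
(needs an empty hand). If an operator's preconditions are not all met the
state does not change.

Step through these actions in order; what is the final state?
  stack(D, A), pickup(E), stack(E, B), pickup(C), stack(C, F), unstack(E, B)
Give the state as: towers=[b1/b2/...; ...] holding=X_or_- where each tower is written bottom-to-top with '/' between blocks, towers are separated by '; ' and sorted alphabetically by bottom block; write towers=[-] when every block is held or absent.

towers=[A/D; B; F/C] holding=E

step 1 (stack(D, A)): towers=[A/D; B; C; E; F] holding=-
step 2 (pickup(E)): towers=[A/D; B; C; F] holding=E
step 3 (stack(E, B)): towers=[A/D; B/E; C; F] holding=-
step 4 (pickup(C)): towers=[A/D; B/E; F] holding=C
step 5 (stack(C, F)): towers=[A/D; B/E; F/C] holding=-
step 6 (unstack(E, B)): towers=[A/D; B; F/C] holding=E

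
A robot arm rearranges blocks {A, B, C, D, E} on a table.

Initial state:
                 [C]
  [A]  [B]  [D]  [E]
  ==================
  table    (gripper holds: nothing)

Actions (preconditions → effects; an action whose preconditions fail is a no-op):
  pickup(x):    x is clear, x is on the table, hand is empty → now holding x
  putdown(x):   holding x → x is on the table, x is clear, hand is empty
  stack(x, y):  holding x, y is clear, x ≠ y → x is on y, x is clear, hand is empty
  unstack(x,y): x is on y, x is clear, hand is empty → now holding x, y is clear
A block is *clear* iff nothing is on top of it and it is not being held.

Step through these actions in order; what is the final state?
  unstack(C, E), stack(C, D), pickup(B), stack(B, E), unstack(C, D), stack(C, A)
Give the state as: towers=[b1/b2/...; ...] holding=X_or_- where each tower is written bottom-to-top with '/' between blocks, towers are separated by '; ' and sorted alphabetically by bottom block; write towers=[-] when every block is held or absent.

step 1 (unstack(C, E)): towers=[A; B; D; E] holding=C
step 2 (stack(C, D)): towers=[A; B; D/C; E] holding=-
step 3 (pickup(B)): towers=[A; D/C; E] holding=B
step 4 (stack(B, E)): towers=[A; D/C; E/B] holding=-
step 5 (unstack(C, D)): towers=[A; D; E/B] holding=C
step 6 (stack(C, A)): towers=[A/C; D; E/B] holding=-

towers=[A/C; D; E/B] holding=-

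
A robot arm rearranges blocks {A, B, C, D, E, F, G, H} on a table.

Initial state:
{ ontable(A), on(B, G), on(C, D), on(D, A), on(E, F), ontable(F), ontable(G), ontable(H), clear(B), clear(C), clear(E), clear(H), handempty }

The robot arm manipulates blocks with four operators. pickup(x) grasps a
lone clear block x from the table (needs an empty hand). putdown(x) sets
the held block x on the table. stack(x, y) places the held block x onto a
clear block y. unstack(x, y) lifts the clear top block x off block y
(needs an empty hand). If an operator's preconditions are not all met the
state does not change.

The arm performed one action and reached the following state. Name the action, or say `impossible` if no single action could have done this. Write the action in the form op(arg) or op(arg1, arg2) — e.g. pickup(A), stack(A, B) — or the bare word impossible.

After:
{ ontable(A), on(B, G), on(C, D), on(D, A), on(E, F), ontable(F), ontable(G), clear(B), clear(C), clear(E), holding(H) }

pickup(H)

target: towers=[A/D/C; F/E; G/B] holding=H
     unstack(E, F) → towers=[A/D/C; F; G/B; H] holding=E
         pickup(H) → towers=[A/D/C; F/E; G/B] holding=H  ← match
     unstack(B, G) → towers=[A/D/C; F/E; G; H] holding=B
     unstack(C, D) → towers=[A/D; F/E; G/B; H] holding=C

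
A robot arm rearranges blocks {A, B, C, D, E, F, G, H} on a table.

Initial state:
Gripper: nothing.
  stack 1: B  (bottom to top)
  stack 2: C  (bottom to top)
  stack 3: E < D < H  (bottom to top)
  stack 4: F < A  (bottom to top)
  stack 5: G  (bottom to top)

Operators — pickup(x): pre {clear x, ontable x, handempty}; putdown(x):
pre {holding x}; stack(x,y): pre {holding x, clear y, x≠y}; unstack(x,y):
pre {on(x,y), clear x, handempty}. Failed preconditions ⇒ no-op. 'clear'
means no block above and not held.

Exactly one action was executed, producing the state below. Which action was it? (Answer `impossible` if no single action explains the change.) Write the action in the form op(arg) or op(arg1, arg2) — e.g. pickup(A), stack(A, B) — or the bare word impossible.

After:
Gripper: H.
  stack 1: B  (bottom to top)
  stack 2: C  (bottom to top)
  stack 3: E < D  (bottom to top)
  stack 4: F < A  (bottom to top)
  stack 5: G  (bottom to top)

target: towers=[B; C; E/D; F/A; G] holding=H
         pickup(G) → towers=[B; C; E/D/H; F/A] holding=G
     unstack(A, F) → towers=[B; C; E/D/H; F; G] holding=A
     unstack(H, D) → towers=[B; C; E/D; F/A; G] holding=H  ← match
         pickup(B) → towers=[C; E/D/H; F/A; G] holding=B
         pickup(C) → towers=[B; E/D/H; F/A; G] holding=C

unstack(H, D)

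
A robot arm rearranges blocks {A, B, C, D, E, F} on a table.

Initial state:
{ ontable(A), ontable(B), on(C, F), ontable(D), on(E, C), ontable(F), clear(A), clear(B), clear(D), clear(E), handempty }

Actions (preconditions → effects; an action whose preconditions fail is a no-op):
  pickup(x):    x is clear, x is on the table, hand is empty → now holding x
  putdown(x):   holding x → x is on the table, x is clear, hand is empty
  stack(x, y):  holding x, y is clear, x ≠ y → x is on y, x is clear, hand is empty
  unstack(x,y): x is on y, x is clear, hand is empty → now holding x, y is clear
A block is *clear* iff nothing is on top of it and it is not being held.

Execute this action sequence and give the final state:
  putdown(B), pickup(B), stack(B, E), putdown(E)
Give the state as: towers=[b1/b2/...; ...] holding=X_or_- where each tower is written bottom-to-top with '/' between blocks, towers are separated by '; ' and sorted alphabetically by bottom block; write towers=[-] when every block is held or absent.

step 1 (putdown(B)) [no-op]: towers=[A; B; D; F/C/E] holding=-
step 2 (pickup(B)): towers=[A; D; F/C/E] holding=B
step 3 (stack(B, E)): towers=[A; D; F/C/E/B] holding=-
step 4 (putdown(E)) [no-op]: towers=[A; D; F/C/E/B] holding=-

towers=[A; D; F/C/E/B] holding=-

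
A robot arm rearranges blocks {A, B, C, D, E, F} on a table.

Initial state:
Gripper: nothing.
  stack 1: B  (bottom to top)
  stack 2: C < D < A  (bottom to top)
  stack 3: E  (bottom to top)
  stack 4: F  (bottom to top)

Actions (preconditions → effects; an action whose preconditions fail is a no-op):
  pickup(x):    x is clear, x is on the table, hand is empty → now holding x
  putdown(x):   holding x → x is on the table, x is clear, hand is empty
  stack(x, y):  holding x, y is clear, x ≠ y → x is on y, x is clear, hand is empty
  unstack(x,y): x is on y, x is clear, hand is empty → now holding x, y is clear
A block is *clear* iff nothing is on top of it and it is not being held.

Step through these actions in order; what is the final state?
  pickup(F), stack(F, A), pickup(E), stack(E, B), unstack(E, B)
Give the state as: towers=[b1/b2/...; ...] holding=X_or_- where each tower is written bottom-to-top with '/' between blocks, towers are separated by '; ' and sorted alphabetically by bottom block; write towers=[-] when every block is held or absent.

step 1 (pickup(F)): towers=[B; C/D/A; E] holding=F
step 2 (stack(F, A)): towers=[B; C/D/A/F; E] holding=-
step 3 (pickup(E)): towers=[B; C/D/A/F] holding=E
step 4 (stack(E, B)): towers=[B/E; C/D/A/F] holding=-
step 5 (unstack(E, B)): towers=[B; C/D/A/F] holding=E

towers=[B; C/D/A/F] holding=E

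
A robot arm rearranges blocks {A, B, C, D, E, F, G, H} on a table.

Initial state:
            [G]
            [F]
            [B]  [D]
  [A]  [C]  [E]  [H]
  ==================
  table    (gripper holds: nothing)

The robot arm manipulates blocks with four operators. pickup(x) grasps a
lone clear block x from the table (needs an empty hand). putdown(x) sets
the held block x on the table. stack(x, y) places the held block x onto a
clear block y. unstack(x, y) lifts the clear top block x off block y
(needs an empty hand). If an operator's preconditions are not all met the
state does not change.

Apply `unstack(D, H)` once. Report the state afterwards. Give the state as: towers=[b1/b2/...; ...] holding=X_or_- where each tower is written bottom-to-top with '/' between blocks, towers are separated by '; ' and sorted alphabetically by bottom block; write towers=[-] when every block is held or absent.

towers=[A; C; E/B/F/G; H] holding=D

before: towers=[A; C; E/B/F/G; H/D] holding=-
pre[unstack(D, H)]: on(D,H) ok, clear(D) ok, handempty ok
all met → apply unstack(D, H)
after:  towers=[A; C; E/B/F/G; H] holding=D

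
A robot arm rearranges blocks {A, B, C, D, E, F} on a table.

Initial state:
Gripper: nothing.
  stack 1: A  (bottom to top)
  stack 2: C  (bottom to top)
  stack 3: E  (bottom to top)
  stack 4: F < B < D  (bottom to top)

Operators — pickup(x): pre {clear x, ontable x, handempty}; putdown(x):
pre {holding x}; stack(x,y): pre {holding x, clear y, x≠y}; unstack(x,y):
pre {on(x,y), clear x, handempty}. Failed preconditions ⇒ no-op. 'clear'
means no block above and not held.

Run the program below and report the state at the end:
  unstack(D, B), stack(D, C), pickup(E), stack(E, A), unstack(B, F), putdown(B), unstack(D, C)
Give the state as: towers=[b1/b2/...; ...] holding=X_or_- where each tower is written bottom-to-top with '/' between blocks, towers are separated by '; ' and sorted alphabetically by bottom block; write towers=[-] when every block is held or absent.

towers=[A/E; B; C; F] holding=D

step 1 (unstack(D, B)): towers=[A; C; E; F/B] holding=D
step 2 (stack(D, C)): towers=[A; C/D; E; F/B] holding=-
step 3 (pickup(E)): towers=[A; C/D; F/B] holding=E
step 4 (stack(E, A)): towers=[A/E; C/D; F/B] holding=-
step 5 (unstack(B, F)): towers=[A/E; C/D; F] holding=B
step 6 (putdown(B)): towers=[A/E; B; C/D; F] holding=-
step 7 (unstack(D, C)): towers=[A/E; B; C; F] holding=D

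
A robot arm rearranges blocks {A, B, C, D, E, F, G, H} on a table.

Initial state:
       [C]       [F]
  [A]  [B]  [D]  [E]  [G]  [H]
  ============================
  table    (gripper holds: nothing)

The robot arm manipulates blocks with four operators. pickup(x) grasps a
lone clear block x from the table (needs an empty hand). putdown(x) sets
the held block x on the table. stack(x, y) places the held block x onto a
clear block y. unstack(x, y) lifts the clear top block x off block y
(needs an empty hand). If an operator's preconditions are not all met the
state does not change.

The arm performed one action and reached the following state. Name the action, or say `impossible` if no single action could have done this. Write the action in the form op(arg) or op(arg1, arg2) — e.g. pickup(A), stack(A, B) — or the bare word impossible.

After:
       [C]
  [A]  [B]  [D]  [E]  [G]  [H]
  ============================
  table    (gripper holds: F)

target: towers=[A; B/C; D; E; G; H] holding=F
         pickup(G) → towers=[A; B/C; D; E/F; H] holding=G
         pickup(A) → towers=[B/C; D; E/F; G; H] holding=A
         pickup(H) → towers=[A; B/C; D; E/F; G] holding=H
     unstack(F, E) → towers=[A; B/C; D; E; G; H] holding=F  ← match
         pickup(D) → towers=[A; B/C; E/F; G; H] holding=D
     unstack(C, B) → towers=[A; B; D; E/F; G; H] holding=C

unstack(F, E)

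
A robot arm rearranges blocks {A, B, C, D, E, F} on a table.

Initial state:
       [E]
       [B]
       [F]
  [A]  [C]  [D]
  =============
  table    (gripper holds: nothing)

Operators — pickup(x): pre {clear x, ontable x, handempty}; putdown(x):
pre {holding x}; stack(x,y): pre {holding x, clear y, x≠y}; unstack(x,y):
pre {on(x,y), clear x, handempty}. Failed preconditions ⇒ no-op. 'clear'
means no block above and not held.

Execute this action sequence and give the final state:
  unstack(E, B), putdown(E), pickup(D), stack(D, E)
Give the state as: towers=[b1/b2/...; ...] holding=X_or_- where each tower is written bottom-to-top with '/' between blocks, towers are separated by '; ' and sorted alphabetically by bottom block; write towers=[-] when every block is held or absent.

towers=[A; C/F/B; E/D] holding=-

step 1 (unstack(E, B)): towers=[A; C/F/B; D] holding=E
step 2 (putdown(E)): towers=[A; C/F/B; D; E] holding=-
step 3 (pickup(D)): towers=[A; C/F/B; E] holding=D
step 4 (stack(D, E)): towers=[A; C/F/B; E/D] holding=-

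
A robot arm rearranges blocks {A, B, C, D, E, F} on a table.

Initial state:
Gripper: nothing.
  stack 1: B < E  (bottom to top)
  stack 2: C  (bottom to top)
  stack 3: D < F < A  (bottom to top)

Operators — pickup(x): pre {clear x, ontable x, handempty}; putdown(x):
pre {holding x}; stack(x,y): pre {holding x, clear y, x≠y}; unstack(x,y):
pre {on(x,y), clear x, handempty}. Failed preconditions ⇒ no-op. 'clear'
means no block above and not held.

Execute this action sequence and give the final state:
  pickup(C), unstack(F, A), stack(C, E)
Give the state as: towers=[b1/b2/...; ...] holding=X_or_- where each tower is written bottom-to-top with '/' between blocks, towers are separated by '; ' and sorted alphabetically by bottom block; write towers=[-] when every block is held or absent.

towers=[B/E/C; D/F/A] holding=-

step 1 (pickup(C)): towers=[B/E; D/F/A] holding=C
step 2 (unstack(F, A)) [no-op]: towers=[B/E; D/F/A] holding=C
step 3 (stack(C, E)): towers=[B/E/C; D/F/A] holding=-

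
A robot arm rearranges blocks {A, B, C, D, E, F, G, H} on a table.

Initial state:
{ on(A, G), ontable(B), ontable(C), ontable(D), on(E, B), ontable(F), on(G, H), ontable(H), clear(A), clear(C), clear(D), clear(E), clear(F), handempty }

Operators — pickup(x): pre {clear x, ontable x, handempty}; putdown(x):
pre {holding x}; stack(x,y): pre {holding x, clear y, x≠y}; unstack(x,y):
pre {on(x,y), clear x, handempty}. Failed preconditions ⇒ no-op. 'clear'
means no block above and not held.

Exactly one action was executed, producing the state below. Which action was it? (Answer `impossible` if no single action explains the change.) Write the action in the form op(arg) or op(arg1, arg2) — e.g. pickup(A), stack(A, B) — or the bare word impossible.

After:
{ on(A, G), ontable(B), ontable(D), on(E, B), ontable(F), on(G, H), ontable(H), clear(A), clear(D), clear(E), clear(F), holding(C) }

target: towers=[B/E; D; F; H/G/A] holding=C
     unstack(A, G) → towers=[B/E; C; D; F; H/G] holding=A
     unstack(E, B) → towers=[B; C; D; F; H/G/A] holding=E
         pickup(F) → towers=[B/E; C; D; H/G/A] holding=F
         pickup(D) → towers=[B/E; C; F; H/G/A] holding=D
         pickup(C) → towers=[B/E; D; F; H/G/A] holding=C  ← match

pickup(C)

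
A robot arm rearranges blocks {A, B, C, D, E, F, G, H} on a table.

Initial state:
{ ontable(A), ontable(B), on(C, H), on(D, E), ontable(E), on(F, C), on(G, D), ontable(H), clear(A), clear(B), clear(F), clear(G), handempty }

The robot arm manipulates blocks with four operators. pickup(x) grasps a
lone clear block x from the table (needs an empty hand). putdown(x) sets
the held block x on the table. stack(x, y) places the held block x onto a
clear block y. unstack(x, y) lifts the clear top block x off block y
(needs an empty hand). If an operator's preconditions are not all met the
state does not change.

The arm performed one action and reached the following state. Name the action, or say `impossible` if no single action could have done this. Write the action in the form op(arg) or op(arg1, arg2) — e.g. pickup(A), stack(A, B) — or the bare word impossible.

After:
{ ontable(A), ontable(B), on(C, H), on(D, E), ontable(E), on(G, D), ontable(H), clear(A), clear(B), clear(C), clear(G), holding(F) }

target: towers=[A; B; E/D/G; H/C] holding=F
     unstack(G, D) → towers=[A; B; E/D; H/C/F] holding=G
         pickup(A) → towers=[B; E/D/G; H/C/F] holding=A
         pickup(B) → towers=[A; E/D/G; H/C/F] holding=B
     unstack(F, C) → towers=[A; B; E/D/G; H/C] holding=F  ← match

unstack(F, C)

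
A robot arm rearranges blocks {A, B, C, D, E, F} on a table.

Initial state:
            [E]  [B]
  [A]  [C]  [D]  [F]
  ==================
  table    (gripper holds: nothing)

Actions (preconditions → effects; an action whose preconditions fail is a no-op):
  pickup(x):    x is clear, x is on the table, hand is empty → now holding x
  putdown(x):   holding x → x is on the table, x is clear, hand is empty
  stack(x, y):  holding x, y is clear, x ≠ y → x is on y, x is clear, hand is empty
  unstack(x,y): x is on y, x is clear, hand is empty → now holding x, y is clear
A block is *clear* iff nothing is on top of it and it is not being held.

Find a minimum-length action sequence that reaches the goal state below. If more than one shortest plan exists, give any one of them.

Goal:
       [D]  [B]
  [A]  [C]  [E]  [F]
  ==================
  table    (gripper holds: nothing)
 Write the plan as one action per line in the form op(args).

unstack(E, D)
putdown(E)
unstack(B, F)
stack(B, E)
pickup(D)
stack(D, C)

step 1 (unstack(E, D)): towers=[A; C; D; F/B] holding=E
step 2 (putdown(E)): towers=[A; C; D; E; F/B] holding=-
step 3 (unstack(B, F)): towers=[A; C; D; E; F] holding=B
step 4 (stack(B, E)): towers=[A; C; D; E/B; F] holding=-
step 5 (pickup(D)): towers=[A; C; E/B; F] holding=D
step 6 (stack(D, C)): towers=[A; C/D; E/B; F] holding=-
goal check: towers=[A; C/D; E/B; F] holding=- — reached (length 6, optimal by BFS)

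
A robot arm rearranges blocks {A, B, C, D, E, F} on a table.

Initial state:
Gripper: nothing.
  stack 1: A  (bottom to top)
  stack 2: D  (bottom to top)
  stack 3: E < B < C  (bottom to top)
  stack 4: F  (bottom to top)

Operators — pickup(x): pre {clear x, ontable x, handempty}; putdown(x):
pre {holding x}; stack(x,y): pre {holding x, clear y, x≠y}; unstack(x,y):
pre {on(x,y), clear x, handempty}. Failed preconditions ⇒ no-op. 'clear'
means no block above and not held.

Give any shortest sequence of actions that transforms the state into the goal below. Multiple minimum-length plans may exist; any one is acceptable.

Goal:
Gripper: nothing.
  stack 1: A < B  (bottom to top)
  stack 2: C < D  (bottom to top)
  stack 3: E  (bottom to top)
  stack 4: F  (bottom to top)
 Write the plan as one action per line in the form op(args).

unstack(C, B)
putdown(C)
unstack(B, E)
stack(B, A)
pickup(D)
stack(D, C)

step 1 (unstack(C, B)): towers=[A; D; E/B; F] holding=C
step 2 (putdown(C)): towers=[A; C; D; E/B; F] holding=-
step 3 (unstack(B, E)): towers=[A; C; D; E; F] holding=B
step 4 (stack(B, A)): towers=[A/B; C; D; E; F] holding=-
step 5 (pickup(D)): towers=[A/B; C; E; F] holding=D
step 6 (stack(D, C)): towers=[A/B; C/D; E; F] holding=-
goal check: towers=[A/B; C/D; E; F] holding=- — reached (length 6, optimal by BFS)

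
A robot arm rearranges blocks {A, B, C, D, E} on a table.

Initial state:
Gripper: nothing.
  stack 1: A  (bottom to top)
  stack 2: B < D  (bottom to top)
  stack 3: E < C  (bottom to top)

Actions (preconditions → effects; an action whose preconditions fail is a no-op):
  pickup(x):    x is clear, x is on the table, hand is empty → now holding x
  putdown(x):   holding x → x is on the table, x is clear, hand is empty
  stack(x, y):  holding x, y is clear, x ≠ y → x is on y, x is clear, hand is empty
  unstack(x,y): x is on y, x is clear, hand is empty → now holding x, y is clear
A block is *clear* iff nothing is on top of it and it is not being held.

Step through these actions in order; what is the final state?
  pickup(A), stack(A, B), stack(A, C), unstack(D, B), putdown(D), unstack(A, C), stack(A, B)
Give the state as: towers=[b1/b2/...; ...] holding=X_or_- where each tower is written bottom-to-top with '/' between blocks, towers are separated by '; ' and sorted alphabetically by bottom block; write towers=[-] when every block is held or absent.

step 1 (pickup(A)): towers=[B/D; E/C] holding=A
step 2 (stack(A, B)) [no-op]: towers=[B/D; E/C] holding=A
step 3 (stack(A, C)): towers=[B/D; E/C/A] holding=-
step 4 (unstack(D, B)): towers=[B; E/C/A] holding=D
step 5 (putdown(D)): towers=[B; D; E/C/A] holding=-
step 6 (unstack(A, C)): towers=[B; D; E/C] holding=A
step 7 (stack(A, B)): towers=[B/A; D; E/C] holding=-

towers=[B/A; D; E/C] holding=-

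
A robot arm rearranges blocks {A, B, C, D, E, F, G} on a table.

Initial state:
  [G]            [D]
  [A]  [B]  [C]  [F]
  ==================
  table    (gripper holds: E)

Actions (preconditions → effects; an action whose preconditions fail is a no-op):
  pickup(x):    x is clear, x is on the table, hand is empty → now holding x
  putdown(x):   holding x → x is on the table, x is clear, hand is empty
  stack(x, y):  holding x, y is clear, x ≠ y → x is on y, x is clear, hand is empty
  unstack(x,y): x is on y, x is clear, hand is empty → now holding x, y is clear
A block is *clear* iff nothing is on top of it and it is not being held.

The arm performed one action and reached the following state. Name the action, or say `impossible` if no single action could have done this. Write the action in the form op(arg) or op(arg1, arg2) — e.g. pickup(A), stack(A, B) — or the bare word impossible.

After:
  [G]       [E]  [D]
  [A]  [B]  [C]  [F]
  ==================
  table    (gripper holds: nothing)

stack(E, C)

target: towers=[A/G; B; C/E; F/D] holding=-
        putdown(E) → towers=[A/G; B; C; E; F/D] holding=-
       stack(E, B) → towers=[A/G; B/E; C; F/D] holding=-
       stack(E, G) → towers=[A/G/E; B; C; F/D] holding=-
       stack(E, D) → towers=[A/G; B; C; F/D/E] holding=-
       stack(E, C) → towers=[A/G; B; C/E; F/D] holding=-  ← match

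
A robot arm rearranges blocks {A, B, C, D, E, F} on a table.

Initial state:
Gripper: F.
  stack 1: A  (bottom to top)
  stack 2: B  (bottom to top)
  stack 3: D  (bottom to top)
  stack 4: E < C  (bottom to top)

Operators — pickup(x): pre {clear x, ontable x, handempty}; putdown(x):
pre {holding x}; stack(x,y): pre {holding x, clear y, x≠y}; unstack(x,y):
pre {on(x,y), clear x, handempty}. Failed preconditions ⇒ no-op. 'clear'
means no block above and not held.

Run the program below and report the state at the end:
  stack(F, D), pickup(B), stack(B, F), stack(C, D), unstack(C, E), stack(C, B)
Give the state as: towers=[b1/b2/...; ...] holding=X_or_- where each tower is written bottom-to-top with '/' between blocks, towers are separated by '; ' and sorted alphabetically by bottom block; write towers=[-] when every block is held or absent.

step 1 (stack(F, D)): towers=[A; B; D/F; E/C] holding=-
step 2 (pickup(B)): towers=[A; D/F; E/C] holding=B
step 3 (stack(B, F)): towers=[A; D/F/B; E/C] holding=-
step 4 (stack(C, D)) [no-op]: towers=[A; D/F/B; E/C] holding=-
step 5 (unstack(C, E)): towers=[A; D/F/B; E] holding=C
step 6 (stack(C, B)): towers=[A; D/F/B/C; E] holding=-

towers=[A; D/F/B/C; E] holding=-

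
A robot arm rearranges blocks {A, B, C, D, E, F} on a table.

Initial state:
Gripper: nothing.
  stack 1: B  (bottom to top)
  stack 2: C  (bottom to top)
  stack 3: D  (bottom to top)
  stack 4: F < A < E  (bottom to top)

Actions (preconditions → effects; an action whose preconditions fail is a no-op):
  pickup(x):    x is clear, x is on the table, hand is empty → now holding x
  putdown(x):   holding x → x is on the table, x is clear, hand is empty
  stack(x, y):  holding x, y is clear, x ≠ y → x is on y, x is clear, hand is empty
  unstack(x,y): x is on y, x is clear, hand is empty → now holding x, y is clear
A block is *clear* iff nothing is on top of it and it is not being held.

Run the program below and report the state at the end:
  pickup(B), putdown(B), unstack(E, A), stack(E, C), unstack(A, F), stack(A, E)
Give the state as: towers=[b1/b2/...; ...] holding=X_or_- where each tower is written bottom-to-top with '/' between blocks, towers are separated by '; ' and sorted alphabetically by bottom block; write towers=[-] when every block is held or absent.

towers=[B; C/E/A; D; F] holding=-

step 1 (pickup(B)): towers=[C; D; F/A/E] holding=B
step 2 (putdown(B)): towers=[B; C; D; F/A/E] holding=-
step 3 (unstack(E, A)): towers=[B; C; D; F/A] holding=E
step 4 (stack(E, C)): towers=[B; C/E; D; F/A] holding=-
step 5 (unstack(A, F)): towers=[B; C/E; D; F] holding=A
step 6 (stack(A, E)): towers=[B; C/E/A; D; F] holding=-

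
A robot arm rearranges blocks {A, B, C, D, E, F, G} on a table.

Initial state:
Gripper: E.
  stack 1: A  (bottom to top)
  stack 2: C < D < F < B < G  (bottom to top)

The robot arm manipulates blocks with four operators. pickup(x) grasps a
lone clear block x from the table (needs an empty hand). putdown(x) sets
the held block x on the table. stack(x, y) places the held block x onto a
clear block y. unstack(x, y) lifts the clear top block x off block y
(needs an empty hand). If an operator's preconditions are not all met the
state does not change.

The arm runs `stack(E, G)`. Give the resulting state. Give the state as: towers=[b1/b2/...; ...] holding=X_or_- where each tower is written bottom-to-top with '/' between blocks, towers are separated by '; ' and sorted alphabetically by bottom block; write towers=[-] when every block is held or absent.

towers=[A; C/D/F/B/G/E] holding=-

before: towers=[A; C/D/F/B/G] holding=E
pre[stack(E, G)]: holding(E) ✓, clear(G) ✓, E≠G ✓
all met → apply stack(E, G)
after:  towers=[A; C/D/F/B/G/E] holding=-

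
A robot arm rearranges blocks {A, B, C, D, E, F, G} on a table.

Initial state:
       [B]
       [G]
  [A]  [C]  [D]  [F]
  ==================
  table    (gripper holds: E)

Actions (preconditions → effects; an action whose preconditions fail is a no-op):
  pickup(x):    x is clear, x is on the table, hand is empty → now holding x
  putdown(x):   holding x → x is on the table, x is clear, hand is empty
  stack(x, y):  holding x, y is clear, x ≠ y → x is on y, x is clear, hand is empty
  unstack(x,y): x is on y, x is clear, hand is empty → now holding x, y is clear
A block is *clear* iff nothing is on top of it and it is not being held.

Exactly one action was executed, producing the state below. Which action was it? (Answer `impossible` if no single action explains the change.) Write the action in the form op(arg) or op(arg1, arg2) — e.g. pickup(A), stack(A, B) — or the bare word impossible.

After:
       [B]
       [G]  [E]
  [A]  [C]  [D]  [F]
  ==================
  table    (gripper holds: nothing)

stack(E, D)

target: towers=[A; C/G/B; D/E; F] holding=-
        putdown(E) → towers=[A; C/G/B; D; E; F] holding=-
       stack(E, B) → towers=[A; C/G/B/E; D; F] holding=-
       stack(E, F) → towers=[A; C/G/B; D; F/E] holding=-
       stack(E, D) → towers=[A; C/G/B; D/E; F] holding=-  ← match
       stack(E, A) → towers=[A/E; C/G/B; D; F] holding=-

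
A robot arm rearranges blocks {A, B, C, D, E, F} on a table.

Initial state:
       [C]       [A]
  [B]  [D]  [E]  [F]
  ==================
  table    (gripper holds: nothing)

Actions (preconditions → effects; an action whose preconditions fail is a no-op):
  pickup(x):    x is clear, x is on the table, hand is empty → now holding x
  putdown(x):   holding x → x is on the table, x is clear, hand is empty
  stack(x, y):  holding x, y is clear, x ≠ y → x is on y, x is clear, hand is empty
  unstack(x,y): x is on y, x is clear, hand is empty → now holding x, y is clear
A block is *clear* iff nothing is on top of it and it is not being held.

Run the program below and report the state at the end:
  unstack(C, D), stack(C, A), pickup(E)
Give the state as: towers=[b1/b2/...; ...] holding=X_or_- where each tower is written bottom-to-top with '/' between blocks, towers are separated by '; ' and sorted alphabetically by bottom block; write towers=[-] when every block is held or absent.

step 1 (unstack(C, D)): towers=[B; D; E; F/A] holding=C
step 2 (stack(C, A)): towers=[B; D; E; F/A/C] holding=-
step 3 (pickup(E)): towers=[B; D; F/A/C] holding=E

towers=[B; D; F/A/C] holding=E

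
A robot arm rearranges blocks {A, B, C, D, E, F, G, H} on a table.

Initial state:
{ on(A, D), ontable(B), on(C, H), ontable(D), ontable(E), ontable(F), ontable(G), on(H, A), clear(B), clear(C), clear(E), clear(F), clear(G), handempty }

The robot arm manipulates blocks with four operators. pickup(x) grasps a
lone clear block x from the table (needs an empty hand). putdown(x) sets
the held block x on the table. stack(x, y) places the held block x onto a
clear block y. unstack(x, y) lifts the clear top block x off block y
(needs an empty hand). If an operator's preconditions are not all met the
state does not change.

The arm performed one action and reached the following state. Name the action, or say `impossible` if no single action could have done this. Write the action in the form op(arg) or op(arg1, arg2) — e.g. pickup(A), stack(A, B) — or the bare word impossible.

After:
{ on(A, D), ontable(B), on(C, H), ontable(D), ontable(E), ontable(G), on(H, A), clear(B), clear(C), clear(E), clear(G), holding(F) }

pickup(F)

target: towers=[B; D/A/H/C; E; G] holding=F
         pickup(G) → towers=[B; D/A/H/C; E; F] holding=G
         pickup(E) → towers=[B; D/A/H/C; F; G] holding=E
         pickup(B) → towers=[D/A/H/C; E; F; G] holding=B
         pickup(F) → towers=[B; D/A/H/C; E; G] holding=F  ← match
     unstack(C, H) → towers=[B; D/A/H; E; F; G] holding=C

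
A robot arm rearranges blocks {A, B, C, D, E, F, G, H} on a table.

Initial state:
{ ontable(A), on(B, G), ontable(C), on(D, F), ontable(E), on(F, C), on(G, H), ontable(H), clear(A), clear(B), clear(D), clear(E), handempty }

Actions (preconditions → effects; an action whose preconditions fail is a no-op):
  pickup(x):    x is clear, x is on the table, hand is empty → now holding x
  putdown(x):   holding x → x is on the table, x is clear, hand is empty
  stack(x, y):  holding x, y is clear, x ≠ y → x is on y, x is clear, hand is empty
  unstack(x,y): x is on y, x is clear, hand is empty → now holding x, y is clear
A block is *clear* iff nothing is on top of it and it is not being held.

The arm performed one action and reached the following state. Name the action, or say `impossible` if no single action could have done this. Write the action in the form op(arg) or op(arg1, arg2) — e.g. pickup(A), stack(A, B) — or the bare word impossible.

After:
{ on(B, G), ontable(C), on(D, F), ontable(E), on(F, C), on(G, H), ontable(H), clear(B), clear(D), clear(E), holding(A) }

target: towers=[C/F/D; E; H/G/B] holding=A
         pickup(A) → towers=[C/F/D; E; H/G/B] holding=A  ← match
         pickup(E) → towers=[A; C/F/D; H/G/B] holding=E
     unstack(B, G) → towers=[A; C/F/D; E; H/G] holding=B
     unstack(D, F) → towers=[A; C/F; E; H/G/B] holding=D

pickup(A)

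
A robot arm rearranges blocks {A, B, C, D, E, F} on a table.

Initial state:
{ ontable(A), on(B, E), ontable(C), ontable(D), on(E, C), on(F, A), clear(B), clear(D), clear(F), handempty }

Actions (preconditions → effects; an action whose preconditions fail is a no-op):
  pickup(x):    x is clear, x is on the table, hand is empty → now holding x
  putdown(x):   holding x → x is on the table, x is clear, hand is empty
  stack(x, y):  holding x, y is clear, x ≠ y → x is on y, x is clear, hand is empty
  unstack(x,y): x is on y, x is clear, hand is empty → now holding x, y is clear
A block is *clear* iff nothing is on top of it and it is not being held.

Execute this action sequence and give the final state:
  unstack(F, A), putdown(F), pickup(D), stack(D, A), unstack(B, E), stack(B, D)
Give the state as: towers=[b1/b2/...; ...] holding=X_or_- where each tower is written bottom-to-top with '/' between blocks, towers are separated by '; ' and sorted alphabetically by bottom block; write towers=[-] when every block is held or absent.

step 1 (unstack(F, A)): towers=[A; C/E/B; D] holding=F
step 2 (putdown(F)): towers=[A; C/E/B; D; F] holding=-
step 3 (pickup(D)): towers=[A; C/E/B; F] holding=D
step 4 (stack(D, A)): towers=[A/D; C/E/B; F] holding=-
step 5 (unstack(B, E)): towers=[A/D; C/E; F] holding=B
step 6 (stack(B, D)): towers=[A/D/B; C/E; F] holding=-

towers=[A/D/B; C/E; F] holding=-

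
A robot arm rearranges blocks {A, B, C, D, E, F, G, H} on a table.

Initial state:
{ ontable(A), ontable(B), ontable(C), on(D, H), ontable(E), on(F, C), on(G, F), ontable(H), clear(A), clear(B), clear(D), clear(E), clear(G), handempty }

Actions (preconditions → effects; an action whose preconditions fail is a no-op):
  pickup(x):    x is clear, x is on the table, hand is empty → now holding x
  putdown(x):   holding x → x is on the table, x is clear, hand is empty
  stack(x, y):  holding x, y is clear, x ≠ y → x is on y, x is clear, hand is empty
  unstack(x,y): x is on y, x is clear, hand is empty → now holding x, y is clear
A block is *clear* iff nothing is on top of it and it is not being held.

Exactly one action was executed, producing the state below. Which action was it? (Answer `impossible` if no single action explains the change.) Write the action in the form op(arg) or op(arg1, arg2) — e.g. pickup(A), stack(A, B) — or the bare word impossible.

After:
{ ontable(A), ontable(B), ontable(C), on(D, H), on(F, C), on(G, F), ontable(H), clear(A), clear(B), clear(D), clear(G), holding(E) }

target: towers=[A; B; C/F/G; H/D] holding=E
     unstack(G, F) → towers=[A; B; C/F; E; H/D] holding=G
         pickup(A) → towers=[B; C/F/G; E; H/D] holding=A
         pickup(E) → towers=[A; B; C/F/G; H/D] holding=E  ← match
         pickup(B) → towers=[A; C/F/G; E; H/D] holding=B
     unstack(D, H) → towers=[A; B; C/F/G; E; H] holding=D

pickup(E)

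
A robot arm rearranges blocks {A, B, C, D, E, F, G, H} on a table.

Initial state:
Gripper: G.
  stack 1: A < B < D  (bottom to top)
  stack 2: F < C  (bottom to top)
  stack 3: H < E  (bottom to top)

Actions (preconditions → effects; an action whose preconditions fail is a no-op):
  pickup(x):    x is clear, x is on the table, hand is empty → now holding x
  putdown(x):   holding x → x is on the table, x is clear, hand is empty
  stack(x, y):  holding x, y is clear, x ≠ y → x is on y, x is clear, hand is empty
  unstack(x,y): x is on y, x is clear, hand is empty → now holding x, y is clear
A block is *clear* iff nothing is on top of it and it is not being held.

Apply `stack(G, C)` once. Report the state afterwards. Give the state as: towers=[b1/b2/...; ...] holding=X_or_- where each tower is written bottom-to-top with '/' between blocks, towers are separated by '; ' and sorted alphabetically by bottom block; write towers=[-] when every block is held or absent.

towers=[A/B/D; F/C/G; H/E] holding=-

before: towers=[A/B/D; F/C; H/E] holding=G
pre[stack(G, C)]: holding(G) ✓, clear(C) ✓, G≠C ✓
all met → apply stack(G, C)
after:  towers=[A/B/D; F/C/G; H/E] holding=-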